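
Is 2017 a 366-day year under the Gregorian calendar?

2017 is not a leap year.

No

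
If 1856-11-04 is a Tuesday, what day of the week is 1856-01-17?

Thursday

Count forward from the earlier date (January 17, 1856) to the later (November 4, 1856):
January 1856: 31 − 17 = 14 days remain.
Then 9 full months totalling 274 days.
November 1–4, 1856: 4 days.
Total: 14 + 274 + 4 = 292 days.
292 mod 7 = 5, so 5 days before Tuesday is Thursday.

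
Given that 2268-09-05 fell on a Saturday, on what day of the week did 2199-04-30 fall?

Tuesday

Count forward from the earlier date (April 30, 2199) to the later (September 5, 2268):
Day-of-year of April 30, 2199: 120.
Day-of-year of September 5, 2268: 249.
2199 has 365 days, so 365 − 120 = 245 days remain in 2199.
Full years 2200–2267: 52 common + 16 leap = 52×365 + 16×366 = 24836 days.
Total: 245 + 24836 + 249 = 25330 days.
25330 mod 7 = 4, so 4 days before Saturday is Tuesday.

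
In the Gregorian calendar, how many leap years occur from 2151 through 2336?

Years divisible by 4: 2152, 2156, …, 2336 — 47 in all.
Of these, 2200, 2300 are divisible by 100 but not 400, so not leap.
Leap years: 47 − 2 = 45.

45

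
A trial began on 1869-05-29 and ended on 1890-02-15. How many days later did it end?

From May 29, 1869 to May 29, 1889: 20 years, of which 5 contain a Feb 29 — 15×365 + 5×366 = 7305 days.
May 1889: 31 − 29 = 2 days remain.
Then June (30), July (31), August (31), September (30), October (31), November (30), December (31), January (31): 30 + 31 + 31 + 30 + 31 + 30 + 31 + 31 = 245 days.
February 1–15, 1890: 15 days (1890 is not a leap year).
Residual: 262 days.
Total: 7567 days.

7567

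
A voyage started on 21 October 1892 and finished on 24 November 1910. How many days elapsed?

6607

From October 21, 1892 to October 21, 1910: 18 years, of which 3 contain a Feb 29 — 15×365 + 3×366 = 6573 days.
(1900 is not a leap year (divisible by 100 but not 400).)
October 1910: 31 − 21 = 10 days remain.
November 1–24, 1910: 24 days.
Residual: 34 days.
Total: 6607 days.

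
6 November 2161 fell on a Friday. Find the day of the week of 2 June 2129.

Thursday

Count forward from the earlier date (June 2, 2129) to the later (November 6, 2161):
From June 2, 2129 to June 2, 2161: 32 years, of which 8 contain a Feb 29 — 24×365 + 8×366 = 11688 days.
June 2161: 30 − 2 = 28 days remain.
Then July (31), August (31), September (30), October (31): 31 + 31 + 30 + 31 = 123 days.
November 1–6, 2161: 6 days.
Residual: 157 days.
Total: 11845 days.
11845 mod 7 = 1, so 1 day before Friday is Thursday.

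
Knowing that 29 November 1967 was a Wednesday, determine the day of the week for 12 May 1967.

Count forward from the earlier date (May 12, 1967) to the later (November 29, 1967):
May 1967: 31 − 12 = 19 days remain.
Then June (30), July (31), August (31), September (30), October (31): 30 + 31 + 31 + 30 + 31 = 153 days.
November 1–29, 1967: 29 days.
Total: 19 + 153 + 29 = 201 days.
201 mod 7 = 5, so 5 days before Wednesday is Friday.

Friday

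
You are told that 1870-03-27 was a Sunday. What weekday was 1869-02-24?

Count forward from the earlier date (February 24, 1869) to the later (March 27, 1870):
Day-of-year of February 24, 1869: 55.
Day-of-year of March 27, 1870: 86.
1869 has 365 days, so 365 − 55 = 310 days remain in 1869.
Total: 310 + 86 = 396 days.
396 mod 7 = 4, so 4 days before Sunday is Wednesday.

Wednesday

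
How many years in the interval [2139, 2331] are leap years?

46

Years divisible by 4: 2140, 2144, …, 2328 — 48 in all.
Of these, 2200, 2300 are divisible by 100 but not 400, so not leap.
Leap years: 48 − 2 = 46.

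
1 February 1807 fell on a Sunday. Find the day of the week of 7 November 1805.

Count forward from the earlier date (November 7, 1805) to the later (February 1, 1807):
November 7, 1805 → November 7, 1806: 365 days.
November 1806: 30 − 7 = 23 days remain.
Then December (31), January (31): 31 + 31 = 62 days.
February 1, 1807: 1 day (1807 is not a leap year).
Residual: 86 days.
Total: 451 days.
451 mod 7 = 3, so 3 days before Sunday is Thursday.

Thursday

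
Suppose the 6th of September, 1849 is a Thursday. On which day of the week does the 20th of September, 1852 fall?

Day-of-year of September 6, 1849: 249.
Day-of-year of September 20, 1852: 264.
1849 has 365 days, so 365 − 249 = 116 days remain in 1849.
Full years: 1850: 365; 1851: 365. Sum = 730.
Total: 116 + 730 + 264 = 1110 days.
1110 mod 7 = 4, so 4 days after Thursday is Monday.

Monday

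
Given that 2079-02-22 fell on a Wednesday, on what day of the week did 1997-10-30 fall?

Thursday

Count forward from the earlier date (October 30, 1997) to the later (February 22, 2079):
Day-of-year of October 30, 1997: 303.
Day-of-year of February 22, 2079: 53.
1997 has 365 days, so 365 − 303 = 62 days remain in 1997.
Full years 1998–2078: 61 common + 20 leap = 61×365 + 20×366 = 29585 days.
Total: 62 + 29585 + 53 = 29700 days.
29700 mod 7 = 6, so 6 days before Wednesday is Thursday.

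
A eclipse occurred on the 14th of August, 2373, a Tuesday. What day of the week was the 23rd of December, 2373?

August 2373: 31 − 14 = 17 days remain.
Then September (30), October (31), November (30): 30 + 31 + 30 = 91 days.
December 1–23, 2373: 23 days.
Total: 17 + 91 + 23 = 131 days.
131 mod 7 = 5, so 5 days after Tuesday is Sunday.

Sunday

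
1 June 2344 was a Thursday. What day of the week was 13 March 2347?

June 1, 2344 → June 1, 2345: 365 days.
June 1, 2345 → June 1, 2346: 365 days.
June 2346: 30 − 1 = 29 days remain.
Then July (31), August (31), September (30), October (31), November (30), December (31), January (31), February 2347 (28): 31 + 31 + 30 + 31 + 30 + 31 + 31 + 28 = 243 days.
March 1–13, 2347: 13 days.
Residual: 285 days.
Total: 1015 days.
1015 is a multiple of 7, so 13 March 2347 falls on the same weekday: Thursday.

Thursday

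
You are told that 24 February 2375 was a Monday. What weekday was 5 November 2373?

Monday

Count forward from the earlier date (November 5, 2373) to the later (February 24, 2375):
November 2373: 30 − 5 = 25 days remain.
Then 14 full months totalling 427 days.
February 1–24, 2375: 24 days (2375 is not a leap year).
Total: 25 + 427 + 24 = 476 days.
476 is a multiple of 7, so 5 November 2373 falls on the same weekday: Monday.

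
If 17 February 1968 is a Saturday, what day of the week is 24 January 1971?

Day-of-year of February 17, 1968: 48.
Day-of-year of January 24, 1971: 24.
1968 has 366 days, so 366 − 48 = 318 days remain in 1968.
Full years: 1969: 365; 1970: 365. Sum = 730.
Total: 318 + 730 + 24 = 1072 days.
1072 mod 7 = 1, so 1 day after Saturday is Sunday.

Sunday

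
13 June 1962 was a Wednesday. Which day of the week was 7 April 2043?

From June 13, 1962 to June 13, 2042: 80 years, of which 20 contain a Feb 29 — 60×365 + 20×366 = 29220 days.
(2000 is a leap year (divisible by 400).)
June 2042: 30 − 13 = 17 days remain.
Then 9 full months totalling 274 days.
April 1–7, 2043: 7 days.
Residual: 298 days.
Total: 29518 days.
29518 mod 7 = 6, so 6 days after Wednesday is Tuesday.

Tuesday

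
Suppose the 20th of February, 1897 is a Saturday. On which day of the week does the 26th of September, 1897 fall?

Sunday

February 1897: 28 − 20 = 8 days remain (1897 is not a leap year, so February has 28 days).
Then March (31), April (30), May (31), June (30), July (31), August (31): 31 + 30 + 31 + 30 + 31 + 31 = 184 days.
September 1–26, 1897: 26 days.
Total: 8 + 184 + 26 = 218 days.
218 mod 7 = 1, so 1 day after Saturday is Sunday.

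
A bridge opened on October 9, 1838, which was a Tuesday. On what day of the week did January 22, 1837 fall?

Count forward from the earlier date (January 22, 1837) to the later (October 9, 1838):
Day-of-year of January 22, 1837: 22.
Day-of-year of October 9, 1838: 282.
1837 has 365 days, so 365 − 22 = 343 days remain in 1837.
Total: 343 + 282 = 625 days.
625 mod 7 = 2, so 2 days before Tuesday is Sunday.

Sunday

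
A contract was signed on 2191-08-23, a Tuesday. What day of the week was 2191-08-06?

Saturday

Count forward from the earlier date (August 6, 2191) to the later (August 23, 2191):
Within August 2191: 23 − 6 = 17 days.
17 mod 7 = 3, so 3 days before Tuesday is Saturday.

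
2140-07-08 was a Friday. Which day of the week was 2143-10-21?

July 8, 2140 → July 8, 2141: 365 days.
July 8, 2141 → July 8, 2142: 365 days.
July 8, 2142 → July 8, 2143: 365 days.
July 2143: 31 − 8 = 23 days remain.
Then August (31), September (30): 31 + 30 = 61 days.
October 1–21, 2143: 21 days.
Residual: 105 days.
Total: 1200 days.
1200 mod 7 = 3, so 3 days after Friday is Monday.

Monday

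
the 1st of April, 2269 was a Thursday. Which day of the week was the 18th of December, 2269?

Saturday

April 2269: 30 − 1 = 29 days remain.
Then May (31), June (30), July (31), August (31), September (30), October (31), November (30): 31 + 30 + 31 + 31 + 30 + 31 + 30 = 214 days.
December 1–18, 2269: 18 days.
Total: 29 + 214 + 18 = 261 days.
261 mod 7 = 2, so 2 days after Thursday is Saturday.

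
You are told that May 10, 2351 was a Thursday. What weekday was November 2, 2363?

Saturday

From May 10, 2351 to May 10, 2363: 12 years, of which 3 contain a Feb 29 — 9×365 + 3×366 = 4383 days.
May 2363: 31 − 10 = 21 days remain.
Then June (30), July (31), August (31), September (30), October (31): 30 + 31 + 31 + 30 + 31 = 153 days.
November 1–2, 2363: 2 days.
Residual: 176 days.
Total: 4559 days.
4559 mod 7 = 2, so 2 days after Thursday is Saturday.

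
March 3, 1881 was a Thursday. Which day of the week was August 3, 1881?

March 1881: 31 − 3 = 28 days remain.
Then April (30), May (31), June (30), July (31): 30 + 31 + 30 + 31 = 122 days.
August 1–3, 1881: 3 days.
Total: 28 + 122 + 3 = 153 days.
153 mod 7 = 6, so 6 days after Thursday is Wednesday.

Wednesday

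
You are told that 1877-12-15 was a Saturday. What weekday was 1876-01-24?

Count forward from the earlier date (January 24, 1876) to the later (December 15, 1877):
January 1876: 31 − 24 = 7 days remain.
Then 22 full months totalling 669 days.
December 1–15, 1877: 15 days.
Total: 7 + 669 + 15 = 691 days.
691 mod 7 = 5, so 5 days before Saturday is Monday.

Monday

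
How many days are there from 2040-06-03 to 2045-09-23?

1938

Day-of-year of June 3, 2040: 155.
Day-of-year of September 23, 2045: 266.
2040 has 366 days, so 366 − 155 = 211 days remain in 2040.
Full years: 2041: 365; 2042: 365; 2043: 365; 2044: 366. Sum = 1461.
Total: 211 + 1461 + 266 = 1938 days.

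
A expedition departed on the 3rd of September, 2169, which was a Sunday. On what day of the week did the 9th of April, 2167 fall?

Count forward from the earlier date (April 9, 2167) to the later (September 3, 2169):
Day-of-year of April 9, 2167: 99.
Day-of-year of September 3, 2169: 246.
2167 has 365 days, so 365 − 99 = 266 days remain in 2167.
Full years: 2168: 366. Sum = 366.
Total: 266 + 366 + 246 = 878 days.
878 mod 7 = 3, so 3 days before Sunday is Thursday.

Thursday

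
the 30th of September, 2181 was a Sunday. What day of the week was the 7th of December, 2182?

Saturday

Day-of-year of September 30, 2181: 273.
Day-of-year of December 7, 2182: 341.
2181 has 365 days, so 365 − 273 = 92 days remain in 2181.
Total: 92 + 341 = 433 days.
433 mod 7 = 6, so 6 days after Sunday is Saturday.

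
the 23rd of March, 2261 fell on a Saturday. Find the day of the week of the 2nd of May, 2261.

Thursday

March 2261: 31 − 23 = 8 days remain.
Then April (30): 30 days.
May 1–2, 2261: 2 days.
Total: 8 + 30 + 2 = 40 days.
40 mod 7 = 5, so 5 days after Saturday is Thursday.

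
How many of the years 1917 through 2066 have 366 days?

37

Years divisible by 4: 1920, 1924, …, 2064 — 37 in all.
2000 is divisible by 400, so still leap.
No century exceptions apply. Count: 37.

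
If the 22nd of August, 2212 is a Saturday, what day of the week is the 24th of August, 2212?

Monday

Within August 2212: 24 − 22 = 2 days.
2 mod 7 = 2, so 2 days after Saturday is Monday.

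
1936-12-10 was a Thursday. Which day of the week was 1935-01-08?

Count forward from the earlier date (January 8, 1935) to the later (December 10, 1936):
January 1935: 31 − 8 = 23 days remain.
Then 22 full months totalling 669 days.
December 1–10, 1936: 10 days.
Total: 23 + 669 + 10 = 702 days.
702 mod 7 = 2, so 2 days before Thursday is Tuesday.

Tuesday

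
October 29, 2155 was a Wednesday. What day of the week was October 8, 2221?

From October 29, 2155 to October 29, 2220: 65 years, of which 16 contain a Feb 29 — 49×365 + 16×366 = 23741 days.
(2200 is not a leap year (divisible by 100 but not 400).)
October 2220: 31 − 29 = 2 days remain.
Then 11 full months totalling 334 days.
October 1–8, 2221: 8 days.
Residual: 344 days.
Total: 24085 days.
24085 mod 7 = 5, so 5 days after Wednesday is Monday.

Monday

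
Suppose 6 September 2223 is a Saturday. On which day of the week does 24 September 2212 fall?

Thursday

Count forward from the earlier date (September 24, 2212) to the later (September 6, 2223):
Day-of-year of September 24, 2212: 268.
Day-of-year of September 6, 2223: 249.
2212 has 366 days, so 366 − 268 = 98 days remain in 2212.
Full years 2213–2222: 8 common + 2 leap = 8×365 + 2×366 = 3652 days.
Total: 98 + 3652 + 249 = 3999 days.
3999 mod 7 = 2, so 2 days before Saturday is Thursday.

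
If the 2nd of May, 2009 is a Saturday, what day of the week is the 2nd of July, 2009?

May 2009: 31 − 2 = 29 days remain.
Then June (30): 30 days.
July 1–2, 2009: 2 days.
Total: 29 + 30 + 2 = 61 days.
61 mod 7 = 5, so 5 days after Saturday is Thursday.

Thursday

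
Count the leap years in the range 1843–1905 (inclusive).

Years divisible by 4: 1844, 1848, …, 1904 — 16 in all.
Of these, 1900 is divisible by 100 but not 400, so not leap.
Leap years: 16 − 1 = 15.

15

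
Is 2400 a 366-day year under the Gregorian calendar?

Yes

2400 is a leap year (divisible by 400).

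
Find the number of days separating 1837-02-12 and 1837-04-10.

February 1837: 28 − 12 = 16 days remain (1837 is not a leap year, so February has 28 days).
Then March (31): 31 days.
April 1–10, 1837: 10 days.
Total: 16 + 31 + 10 = 57 days.

57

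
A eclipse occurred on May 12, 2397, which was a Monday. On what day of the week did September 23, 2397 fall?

May 2397: 31 − 12 = 19 days remain.
Then June (30), July (31), August (31): 30 + 31 + 31 = 92 days.
September 1–23, 2397: 23 days.
Total: 19 + 92 + 23 = 134 days.
134 mod 7 = 1, so 1 day after Monday is Tuesday.

Tuesday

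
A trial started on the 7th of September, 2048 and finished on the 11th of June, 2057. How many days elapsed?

Day-of-year of September 7, 2048: 251.
Day-of-year of June 11, 2057: 162.
2048 has 366 days, so 366 − 251 = 115 days remain in 2048.
Full years 2049–2056: 6 common + 2 leap = 6×365 + 2×366 = 2922 days.
Total: 115 + 2922 + 162 = 3199 days.

3199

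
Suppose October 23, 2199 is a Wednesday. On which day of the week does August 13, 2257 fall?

From October 23, 2199 to October 23, 2256: 57 years, of which 14 contain a Feb 29 — 43×365 + 14×366 = 20819 days.
(2200 is not a leap year (divisible by 100 but not 400).)
October 2256: 31 − 23 = 8 days remain.
Then 9 full months totalling 273 days.
August 1–13, 2257: 13 days.
Residual: 294 days.
Total: 21113 days.
21113 mod 7 = 1, so 1 day after Wednesday is Thursday.

Thursday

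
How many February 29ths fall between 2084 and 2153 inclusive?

17

Years divisible by 4: 2084, 2088, …, 2152 — 18 in all.
Of these, 2100 is divisible by 100 but not 400, so not leap.
Leap years: 18 − 1 = 17.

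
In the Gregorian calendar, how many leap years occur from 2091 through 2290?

Years divisible by 4: 2092, 2096, …, 2288 — 50 in all.
Of these, 2100, 2200 are divisible by 100 but not 400, so not leap.
Leap years: 50 − 2 = 48.

48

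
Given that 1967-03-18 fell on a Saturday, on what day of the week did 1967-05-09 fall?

Tuesday

March 1967: 31 − 18 = 13 days remain.
Then April (30): 30 days.
May 1–9, 1967: 9 days.
Total: 13 + 30 + 9 = 52 days.
52 mod 7 = 3, so 3 days after Saturday is Tuesday.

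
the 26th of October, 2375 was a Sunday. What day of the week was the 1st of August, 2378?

Day-of-year of October 26, 2375: 299.
Day-of-year of August 1, 2378: 213.
2375 has 365 days, so 365 − 299 = 66 days remain in 2375.
Full years: 2376: 366; 2377: 365. Sum = 731.
Total: 66 + 731 + 213 = 1010 days.
1010 mod 7 = 2, so 2 days after Sunday is Tuesday.

Tuesday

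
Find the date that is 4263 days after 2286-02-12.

2297-10-15

Count 4263 days after February 12, 2286:
Day-of-year of February 12, 2286: 43.
Day-of-year of October 15, 2297: 288.
2286 has 365 days, so 365 − 43 = 322 days remain in 2286.
Full years 2287–2296: 7 common + 3 leap = 7×365 + 3×366 = 3653 days.
Total: 322 + 3653 + 288 = 4263 days.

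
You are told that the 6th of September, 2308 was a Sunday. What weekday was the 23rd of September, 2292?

Friday

Count forward from the earlier date (September 23, 2292) to the later (September 6, 2308):
Day-of-year of September 23, 2292: 267.
Day-of-year of September 6, 2308: 250.
2292 has 366 days, so 366 − 267 = 99 days remain in 2292.
Full years 2293–2307: 13 common + 2 leap = 13×365 + 2×366 = 5477 days.
Total: 99 + 5477 + 250 = 5826 days.
5826 mod 7 = 2, so 2 days before Sunday is Friday.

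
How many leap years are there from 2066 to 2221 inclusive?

Years divisible by 4: 2068, 2072, …, 2220 — 39 in all.
Of these, 2100, 2200 are divisible by 100 but not 400, so not leap.
Leap years: 39 − 2 = 37.

37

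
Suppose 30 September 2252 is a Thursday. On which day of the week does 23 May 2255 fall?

September 30, 2252 → September 30, 2253: 365 days.
September 30, 2253 → September 30, 2254: 365 days.
September 2254: 30 − 30 = 0 days remain.
Then October (31), November (30), December (31), January (31), February 2255 (28), March (31), April (30): 31 + 30 + 31 + 31 + 28 + 31 + 30 = 212 days.
May 1–23, 2255: 23 days.
Residual: 235 days.
Total: 965 days.
965 mod 7 = 6, so 6 days after Thursday is Wednesday.

Wednesday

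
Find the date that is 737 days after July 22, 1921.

July 29, 1923

Count 737 days after July 22, 1921:
July 22, 1921 → July 22, 1922: 365 days.
July 22, 1922 → July 22, 1923: 365 days.
Within July 1923: 29 − 22 = 7 days.
Total: 737 days.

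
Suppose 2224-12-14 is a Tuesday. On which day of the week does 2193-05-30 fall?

Count forward from the earlier date (May 30, 2193) to the later (December 14, 2224):
Day-of-year of May 30, 2193: 150.
Day-of-year of December 14, 2224: 349.
2193 has 365 days, so 365 − 150 = 215 days remain in 2193.
Full years 2194–2223: 24 common + 6 leap = 24×365 + 6×366 = 10956 days.
Total: 215 + 10956 + 349 = 11520 days.
11520 mod 7 = 5, so 5 days before Tuesday is Thursday.

Thursday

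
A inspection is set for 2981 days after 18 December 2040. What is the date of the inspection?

15 February 2049

Count 2981 days after December 18, 2040:
Day-of-year of December 18, 2040: 353.
Day-of-year of February 15, 2049: 46.
2040 has 366 days, so 366 − 353 = 13 days remain in 2040.
Full years 2041–2048: 6 common + 2 leap = 6×365 + 2×366 = 2922 days.
Total: 13 + 2922 + 46 = 2981 days.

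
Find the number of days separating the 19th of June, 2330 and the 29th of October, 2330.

132

June 2330: 30 − 19 = 11 days remain.
Then July (31), August (31), September (30): 31 + 31 + 30 = 92 days.
October 1–29, 2330: 29 days.
Total: 11 + 92 + 29 = 132 days.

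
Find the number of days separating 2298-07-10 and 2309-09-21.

Day-of-year of July 10, 2298: 191.
Day-of-year of September 21, 2309: 264.
2298 has 365 days, so 365 − 191 = 174 days remain in 2298.
Full years 2299–2308: 8 common + 2 leap = 8×365 + 2×366 = 3652 days.
Total: 174 + 3652 + 264 = 4090 days.

4090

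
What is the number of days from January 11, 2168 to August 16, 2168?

January 2168: 31 − 11 = 20 days remain.
Then February 2168 (29), March (31), April (30), May (31), June (30), July (31): 29 + 31 + 30 + 31 + 30 + 31 = 182 days.
August 1–16, 2168: 16 days.
Total: 20 + 182 + 16 = 218 days.

218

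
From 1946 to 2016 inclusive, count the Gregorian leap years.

Years divisible by 4: 1948, 1952, …, 2016 — 18 in all.
2000 is divisible by 400, so still leap.
No century exceptions apply. Count: 18.

18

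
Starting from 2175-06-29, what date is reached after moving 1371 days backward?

2171-09-27

Count 1371 days before June 29, 2175:
September 27, 2171 → September 27, 2172: 366 days (2172 is a leap year).
September 27, 2172 → September 27, 2173: 365 days.
September 27, 2173 → September 27, 2174: 365 days.
September 2174: 30 − 27 = 3 days remain.
Then October (31), November (30), December (31), January (31), February 2175 (28), March (31), April (30), May (31): 31 + 30 + 31 + 31 + 28 + 31 + 30 + 31 = 243 days.
June 1–29, 2175: 29 days.
Residual: 275 days.
Total: 1371 days.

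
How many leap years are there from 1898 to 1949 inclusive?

Years divisible by 4: 1900, 1904, …, 1948 — 13 in all.
Of these, 1900 is divisible by 100 but not 400, so not leap.
Leap years: 13 − 1 = 12.

12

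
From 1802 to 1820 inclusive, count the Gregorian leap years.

5

Years divisible by 4 in [1802, 1820]: 1804, 1808, 1812, 1816, 1820.
No century exceptions apply. Count: 5.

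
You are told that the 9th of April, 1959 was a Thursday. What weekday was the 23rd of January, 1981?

Day-of-year of April 9, 1959: 99.
Day-of-year of January 23, 1981: 23.
1959 has 365 days, so 365 − 99 = 266 days remain in 1959.
Full years 1960–1980: 15 common + 6 leap = 15×365 + 6×366 = 7671 days.
Total: 266 + 7671 + 23 = 7960 days.
7960 mod 7 = 1, so 1 day after Thursday is Friday.

Friday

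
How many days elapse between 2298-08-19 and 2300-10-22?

August 19, 2298 → August 19, 2299: 365 days.
August 19, 2299 → August 19, 2300: 365 days (2300 is not a leap year (divisible by 100 but not 400)).
August 2300: 31 − 19 = 12 days remain.
Then September (30): 30 days.
October 1–22, 2300: 22 days.
Residual: 64 days.
Total: 794 days.

794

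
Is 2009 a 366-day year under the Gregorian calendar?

No

2009 is not a leap year.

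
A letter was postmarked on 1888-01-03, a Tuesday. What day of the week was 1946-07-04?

From January 3, 1888 to January 3, 1946: 58 years, of which 14 contain a Feb 29 — 44×365 + 14×366 = 21184 days.
(1900 is not a leap year (divisible by 100 but not 400).)
January 1946: 31 − 3 = 28 days remain.
Then February 1946 (28), March (31), April (30), May (31), June (30): 28 + 31 + 30 + 31 + 30 = 150 days.
July 1–4, 1946: 4 days.
Residual: 182 days.
Total: 21366 days.
21366 mod 7 = 2, so 2 days after Tuesday is Thursday.

Thursday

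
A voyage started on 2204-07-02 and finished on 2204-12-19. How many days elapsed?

July 2204: 31 − 2 = 29 days remain.
Then August (31), September (30), October (31), November (30): 31 + 30 + 31 + 30 = 122 days.
December 1–19, 2204: 19 days.
Total: 29 + 122 + 19 = 170 days.

170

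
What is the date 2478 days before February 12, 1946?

May 2, 1939

Count 2478 days before February 12, 1946:
Day-of-year of May 2, 1939: 122.
Day-of-year of February 12, 1946: 43.
1939 has 365 days, so 365 − 122 = 243 days remain in 1939.
Full years: 1940: 366; 1941: 365; 1942: 365; 1943: 365; 1944: 366; 1945: 365. Sum = 2192.
Total: 243 + 2192 + 43 = 2478 days.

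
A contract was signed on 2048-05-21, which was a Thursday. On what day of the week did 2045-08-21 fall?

Monday

Count forward from the earlier date (August 21, 2045) to the later (May 21, 2048):
August 21, 2045 → August 21, 2046: 365 days.
August 21, 2046 → August 21, 2047: 365 days.
August 2047: 31 − 21 = 10 days remain.
Then September (30), October (31), November (30), December (31), January (31), February 2048 (29), March (31), April (30): 30 + 31 + 30 + 31 + 31 + 29 + 31 + 30 = 243 days.
May 1–21, 2048: 21 days.
Residual: 274 days.
Total: 1004 days.
1004 mod 7 = 3, so 3 days before Thursday is Monday.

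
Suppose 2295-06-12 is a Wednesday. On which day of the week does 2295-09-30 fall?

June 2295: 30 − 12 = 18 days remain.
Then July (31), August (31): 31 + 31 = 62 days.
September 1–30, 2295: 30 days.
Total: 18 + 62 + 30 = 110 days.
110 mod 7 = 5, so 5 days after Wednesday is Monday.

Monday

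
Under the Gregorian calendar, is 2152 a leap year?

2152 is a leap year.

Yes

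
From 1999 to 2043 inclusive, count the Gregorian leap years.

11

Years divisible by 4 in [1999, 2043]: 2000, 2004, 2008, 2012, 2016, 2020, 2024, 2028, 2032, 2036, 2040.
2000 is divisible by 400, so still leap.
No century exceptions apply. Count: 11.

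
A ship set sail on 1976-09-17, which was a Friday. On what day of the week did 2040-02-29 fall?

Wednesday

From September 17, 1976 to September 17, 2039: 63 years, of which 15 contain a Feb 29 — 48×365 + 15×366 = 23010 days.
(2000 is a leap year (divisible by 400).)
September 2039: 30 − 17 = 13 days remain.
Then October (31), November (30), December (31), January (31): 31 + 30 + 31 + 31 = 123 days.
February 1–29, 2040: 29 days (2040 is a leap year).
Residual: 165 days.
Total: 23175 days.
23175 mod 7 = 5, so 5 days after Friday is Wednesday.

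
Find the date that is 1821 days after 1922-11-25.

1927-11-20

Count 1821 days after November 25, 1922:
Day-of-year of November 25, 1922: 329.
Day-of-year of November 20, 1927: 324.
1922 has 365 days, so 365 − 329 = 36 days remain in 1922.
Full years: 1923: 365; 1924: 366; 1925: 365; 1926: 365. Sum = 1461.
Total: 36 + 1461 + 324 = 1821 days.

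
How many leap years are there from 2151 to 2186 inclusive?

Years divisible by 4 in [2151, 2186]: 2152, 2156, 2160, 2164, 2168, 2172, 2176, 2180, 2184.
No century exceptions apply. Count: 9.

9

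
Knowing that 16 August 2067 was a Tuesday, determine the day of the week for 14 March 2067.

Monday

Count forward from the earlier date (March 14, 2067) to the later (August 16, 2067):
March 2067: 31 − 14 = 17 days remain.
Then April (30), May (31), June (30), July (31): 30 + 31 + 30 + 31 = 122 days.
August 1–16, 2067: 16 days.
Total: 17 + 122 + 16 = 155 days.
155 mod 7 = 1, so 1 day before Tuesday is Monday.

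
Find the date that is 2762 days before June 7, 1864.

November 14, 1856

Count 2762 days before June 7, 1864:
Day-of-year of November 14, 1856: 319.
Day-of-year of June 7, 1864: 159.
1856 has 366 days, so 366 − 319 = 47 days remain in 1856.
Full years 1857–1863: 6 common + 1 leap = 6×365 + 1×366 = 2556 days.
Total: 47 + 2556 + 159 = 2762 days.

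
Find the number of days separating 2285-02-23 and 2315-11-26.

11232

Day-of-year of February 23, 2285: 54.
Day-of-year of November 26, 2315: 330.
2285 has 365 days, so 365 − 54 = 311 days remain in 2285.
Full years 2286–2314: 23 common + 6 leap = 23×365 + 6×366 = 10591 days.
Total: 311 + 10591 + 330 = 11232 days.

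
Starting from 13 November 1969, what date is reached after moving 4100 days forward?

3 February 1981

Count 4100 days after November 13, 1969:
From November 13, 1969 to November 13, 1980: 11 years, of which 3 contain a Feb 29 — 8×365 + 3×366 = 4018 days.
November 1980: 30 − 13 = 17 days remain.
Then December (31), January (31): 31 + 31 = 62 days.
February 1–3, 1981: 3 days (1981 is not a leap year).
Residual: 82 days.
Total: 4100 days.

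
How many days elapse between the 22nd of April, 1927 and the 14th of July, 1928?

April 22, 1927 → April 22, 1928: 366 days (1928 is a leap year).
April 1928: 30 − 22 = 8 days remain.
Then May (31), June (30): 31 + 30 = 61 days.
July 1–14, 1928: 14 days.
Residual: 83 days.
Total: 449 days.

449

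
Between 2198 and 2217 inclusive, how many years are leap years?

Years divisible by 4 in [2198, 2217]: 2200, 2204, 2208, 2212, 2216.
Of these, 2200 is divisible by 100 but not 400, so not leap.
Leap years: 5 − 1 = 4.

4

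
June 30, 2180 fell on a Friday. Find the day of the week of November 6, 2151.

Count forward from the earlier date (November 6, 2151) to the later (June 30, 2180):
From November 6, 2151 to November 6, 2179: 28 years, of which 7 contain a Feb 29 — 21×365 + 7×366 = 10227 days.
November 2179: 30 − 6 = 24 days remain.
Then December (31), January (31), February 2180 (29), March (31), April (30), May (31): 31 + 31 + 29 + 31 + 30 + 31 = 183 days.
June 1–30, 2180: 30 days.
Residual: 237 days.
Total: 10464 days.
10464 mod 7 = 6, so 6 days before Friday is Saturday.

Saturday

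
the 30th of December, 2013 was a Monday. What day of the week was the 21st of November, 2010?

Sunday

Count forward from the earlier date (November 21, 2010) to the later (December 30, 2013):
Day-of-year of November 21, 2010: 325.
Day-of-year of December 30, 2013: 364.
2010 has 365 days, so 365 − 325 = 40 days remain in 2010.
Full years: 2011: 365; 2012: 366. Sum = 731.
Total: 40 + 731 + 364 = 1135 days.
1135 mod 7 = 1, so 1 day before Monday is Sunday.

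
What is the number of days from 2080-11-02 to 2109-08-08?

10505

Day-of-year of November 2, 2080: 307.
Day-of-year of August 8, 2109: 220.
2080 has 366 days, so 366 − 307 = 59 days remain in 2080.
Full years 2081–2108: 22 common + 6 leap = 22×365 + 6×366 = 10226 days.
Total: 59 + 10226 + 220 = 10505 days.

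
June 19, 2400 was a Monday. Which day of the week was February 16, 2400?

Wednesday

Count forward from the earlier date (February 16, 2400) to the later (June 19, 2400):
February 2400: 29 − 16 = 13 days remain (2400 is a leap year (divisible by 400), so February has 29 days).
Then March (31), April (30), May (31): 31 + 30 + 31 = 92 days.
June 1–19, 2400: 19 days.
Total: 13 + 92 + 19 = 124 days.
124 mod 7 = 5, so 5 days before Monday is Wednesday.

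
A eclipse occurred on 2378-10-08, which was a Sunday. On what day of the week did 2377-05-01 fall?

Count forward from the earlier date (May 1, 2377) to the later (October 8, 2378):
Day-of-year of May 1, 2377: 121.
Day-of-year of October 8, 2378: 281.
2377 has 365 days, so 365 − 121 = 244 days remain in 2377.
Total: 244 + 281 = 525 days.
525 is a multiple of 7, so 2377-05-01 falls on the same weekday: Sunday.

Sunday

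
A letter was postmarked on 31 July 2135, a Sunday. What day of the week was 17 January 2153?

From July 31, 2135 to July 31, 2152: 17 years, of which 5 contain a Feb 29 — 12×365 + 5×366 = 6210 days.
July 2152: 31 − 31 = 0 days remain.
Then August (31), September (30), October (31), November (30), December (31): 31 + 30 + 31 + 30 + 31 = 153 days.
January 1–17, 2153: 17 days.
Residual: 170 days.
Total: 6380 days.
6380 mod 7 = 3, so 3 days after Sunday is Wednesday.

Wednesday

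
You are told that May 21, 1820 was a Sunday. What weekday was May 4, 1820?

Thursday

Count forward from the earlier date (May 4, 1820) to the later (May 21, 1820):
Within May 1820: 21 − 4 = 17 days.
17 mod 7 = 3, so 3 days before Sunday is Thursday.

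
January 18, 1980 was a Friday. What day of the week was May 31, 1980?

Saturday

January 1980: 31 − 18 = 13 days remain.
Then February 1980 (29), March (31), April (30): 29 + 31 + 30 = 90 days.
May 1–31, 1980: 31 days.
Total: 13 + 90 + 31 = 134 days.
134 mod 7 = 1, so 1 day after Friday is Saturday.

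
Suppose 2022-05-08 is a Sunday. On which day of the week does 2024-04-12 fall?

Friday

May 8, 2022 → May 8, 2023: 365 days.
May 2023: 31 − 8 = 23 days remain.
Then 10 full months totalling 305 days.
April 1–12, 2024: 12 days.
Residual: 340 days.
Total: 705 days.
705 mod 7 = 5, so 5 days after Sunday is Friday.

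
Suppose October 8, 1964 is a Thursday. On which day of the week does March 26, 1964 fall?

Thursday

Count forward from the earlier date (March 26, 1964) to the later (October 8, 1964):
March 1964: 31 − 26 = 5 days remain.
Then April (30), May (31), June (30), July (31), August (31), September (30): 30 + 31 + 30 + 31 + 31 + 30 = 183 days.
October 1–8, 1964: 8 days.
Total: 5 + 183 + 8 = 196 days.
196 is a multiple of 7, so March 26, 1964 falls on the same weekday: Thursday.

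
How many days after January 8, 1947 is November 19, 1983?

13464

Day-of-year of January 8, 1947: 8.
Day-of-year of November 19, 1983: 323.
1947 has 365 days, so 365 − 8 = 357 days remain in 1947.
Full years 1948–1982: 26 common + 9 leap = 26×365 + 9×366 = 12784 days.
Total: 357 + 12784 + 323 = 13464 days.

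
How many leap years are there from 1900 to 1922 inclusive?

5

Years divisible by 4 in [1900, 1922]: 1900, 1904, 1908, 1912, 1916, 1920.
Of these, 1900 is divisible by 100 but not 400, so not leap.
Leap years: 6 − 1 = 5.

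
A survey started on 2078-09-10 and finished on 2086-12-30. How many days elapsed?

From September 10, 2078 to September 10, 2086: 8 years, of which 2 contain a Feb 29 — 6×365 + 2×366 = 2922 days.
September 2086: 30 − 10 = 20 days remain.
Then October (31), November (30): 31 + 30 = 61 days.
December 1–30, 2086: 30 days.
Residual: 111 days.
Total: 3033 days.

3033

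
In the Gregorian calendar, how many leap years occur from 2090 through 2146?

13

Years divisible by 4: 2092, 2096, …, 2144 — 14 in all.
Of these, 2100 is divisible by 100 but not 400, so not leap.
Leap years: 14 − 1 = 13.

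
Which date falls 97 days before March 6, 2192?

November 30, 2191

Count 97 days before March 6, 2192:
November 2191: 30 − 30 = 0 days remain.
Then December (31), January (31), February 2192 (29): 31 + 31 + 29 = 91 days.
March 1–6, 2192: 6 days.
Total: 0 + 91 + 6 = 97 days.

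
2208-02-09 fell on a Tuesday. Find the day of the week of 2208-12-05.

Monday

February 2208: 29 − 9 = 20 days remain (2208 is a leap year, so February has 29 days).
Then 9 full months totalling 275 days.
December 1–5, 2208: 5 days.
Total: 20 + 275 + 5 = 300 days.
300 mod 7 = 6, so 6 days after Tuesday is Monday.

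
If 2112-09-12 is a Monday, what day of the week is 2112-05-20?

Count forward from the earlier date (May 20, 2112) to the later (September 12, 2112):
May 2112: 31 − 20 = 11 days remain.
Then June (30), July (31), August (31): 30 + 31 + 31 = 92 days.
September 1–12, 2112: 12 days.
Total: 11 + 92 + 12 = 115 days.
115 mod 7 = 3, so 3 days before Monday is Friday.

Friday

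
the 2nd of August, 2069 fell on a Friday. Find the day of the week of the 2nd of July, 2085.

From August 2, 2069 to August 2, 2084: 15 years, of which 4 contain a Feb 29 — 11×365 + 4×366 = 5479 days.
August 2084: 31 − 2 = 29 days remain.
Then 10 full months totalling 303 days.
July 1–2, 2085: 2 days.
Residual: 334 days.
Total: 5813 days.
5813 mod 7 = 3, so 3 days after Friday is Monday.

Monday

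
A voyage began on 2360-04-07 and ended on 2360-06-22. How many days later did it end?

April 2360: 30 − 7 = 23 days remain.
Then May (31): 31 days.
June 1–22, 2360: 22 days.
Total: 23 + 31 + 22 = 76 days.

76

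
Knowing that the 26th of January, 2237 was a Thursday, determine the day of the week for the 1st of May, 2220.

Count forward from the earlier date (May 1, 2220) to the later (January 26, 2237):
From May 1, 2220 to May 1, 2236: 16 years, of which 4 contain a Feb 29 — 12×365 + 4×366 = 5844 days.
May 2236: 31 − 1 = 30 days remain.
Then June (30), July (31), August (31), September (30), October (31), November (30), December (31): 30 + 31 + 31 + 30 + 31 + 30 + 31 = 214 days.
January 1–26, 2237: 26 days.
Residual: 270 days.
Total: 6114 days.
6114 mod 7 = 3, so 3 days before Thursday is Monday.

Monday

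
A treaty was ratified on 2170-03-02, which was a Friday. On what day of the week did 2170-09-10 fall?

Monday

March 2170: 31 − 2 = 29 days remain.
Then April (30), May (31), June (30), July (31), August (31): 30 + 31 + 30 + 31 + 31 = 153 days.
September 1–10, 2170: 10 days.
Total: 29 + 153 + 10 = 192 days.
192 mod 7 = 3, so 3 days after Friday is Monday.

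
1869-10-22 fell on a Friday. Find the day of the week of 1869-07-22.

Thursday

Count forward from the earlier date (July 22, 1869) to the later (October 22, 1869):
July 1869: 31 − 22 = 9 days remain.
Then August (31), September (30): 31 + 30 = 61 days.
October 1–22, 1869: 22 days.
Total: 9 + 61 + 22 = 92 days.
92 mod 7 = 1, so 1 day before Friday is Thursday.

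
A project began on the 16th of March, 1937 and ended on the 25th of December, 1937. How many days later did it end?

284

March 1937: 31 − 16 = 15 days remain.
Then April (30), May (31), June (30), July (31), August (31), September (30), October (31), November (30): 30 + 31 + 30 + 31 + 31 + 30 + 31 + 30 = 244 days.
December 1–25, 1937: 25 days.
Total: 15 + 244 + 25 = 284 days.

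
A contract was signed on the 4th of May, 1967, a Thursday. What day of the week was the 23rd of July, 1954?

Friday

Count forward from the earlier date (July 23, 1954) to the later (May 4, 1967):
From July 23, 1954 to July 23, 1966: 12 years, of which 3 contain a Feb 29 — 9×365 + 3×366 = 4383 days.
July 1966: 31 − 23 = 8 days remain.
Then 9 full months totalling 273 days.
May 1–4, 1967: 4 days.
Residual: 285 days.
Total: 4668 days.
4668 mod 7 = 6, so 6 days before Thursday is Friday.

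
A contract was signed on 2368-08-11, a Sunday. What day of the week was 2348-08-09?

Monday

Count forward from the earlier date (August 9, 2348) to the later (August 11, 2368):
Day-of-year of August 9, 2348: 222.
Day-of-year of August 11, 2368: 224.
2348 has 366 days, so 366 − 222 = 144 days remain in 2348.
Full years 2349–2367: 15 common + 4 leap = 15×365 + 4×366 = 6939 days.
Total: 144 + 6939 + 224 = 7307 days.
7307 mod 7 = 6, so 6 days before Sunday is Monday.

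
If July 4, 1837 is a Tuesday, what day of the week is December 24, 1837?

Sunday

July 1837: 31 − 4 = 27 days remain.
Then August (31), September (30), October (31), November (30): 31 + 30 + 31 + 30 = 122 days.
December 1–24, 1837: 24 days.
Total: 27 + 122 + 24 = 173 days.
173 mod 7 = 5, so 5 days after Tuesday is Sunday.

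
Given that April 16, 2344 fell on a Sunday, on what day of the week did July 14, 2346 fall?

Sunday

April 16, 2344 → April 16, 2345: 365 days.
April 16, 2345 → April 16, 2346: 365 days.
April 2346: 30 − 16 = 14 days remain.
Then May (31), June (30): 31 + 30 = 61 days.
July 1–14, 2346: 14 days.
Residual: 89 days.
Total: 819 days.
819 is a multiple of 7, so July 14, 2346 falls on the same weekday: Sunday.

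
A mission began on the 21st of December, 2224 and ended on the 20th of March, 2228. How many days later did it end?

December 21, 2224 → December 21, 2225: 365 days.
December 21, 2225 → December 21, 2226: 365 days.
December 21, 2226 → December 21, 2227: 365 days.
December 2227: 31 − 21 = 10 days remain.
Then January (31), February 2228 (29): 31 + 29 = 60 days.
March 1–20, 2228: 20 days.
Residual: 90 days.
Total: 1185 days.

1185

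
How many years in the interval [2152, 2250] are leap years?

24

Years divisible by 4: 2152, 2156, …, 2248 — 25 in all.
Of these, 2200 is divisible by 100 but not 400, so not leap.
Leap years: 25 − 1 = 24.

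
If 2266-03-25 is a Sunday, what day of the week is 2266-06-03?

March 2266: 31 − 25 = 6 days remain.
Then April (30), May (31): 30 + 31 = 61 days.
June 1–3, 2266: 3 days.
Total: 6 + 61 + 3 = 70 days.
70 is a multiple of 7, so 2266-06-03 falls on the same weekday: Sunday.

Sunday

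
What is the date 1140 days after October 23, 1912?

December 7, 1915

Count 1140 days after October 23, 1912:
October 23, 1912 → October 23, 1913: 365 days.
October 23, 1913 → October 23, 1914: 365 days.
October 23, 1914 → October 23, 1915: 365 days.
October 1915: 31 − 23 = 8 days remain.
Then November (30): 30 days.
December 1–7, 1915: 7 days.
Residual: 45 days.
Total: 1140 days.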